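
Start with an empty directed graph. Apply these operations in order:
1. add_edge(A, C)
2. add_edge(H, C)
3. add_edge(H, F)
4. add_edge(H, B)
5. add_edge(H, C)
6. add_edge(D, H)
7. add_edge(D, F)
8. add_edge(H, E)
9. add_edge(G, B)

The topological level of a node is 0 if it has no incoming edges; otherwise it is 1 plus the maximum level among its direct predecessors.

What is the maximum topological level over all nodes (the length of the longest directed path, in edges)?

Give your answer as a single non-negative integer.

Op 1: add_edge(A, C). Edges now: 1
Op 2: add_edge(H, C). Edges now: 2
Op 3: add_edge(H, F). Edges now: 3
Op 4: add_edge(H, B). Edges now: 4
Op 5: add_edge(H, C) (duplicate, no change). Edges now: 4
Op 6: add_edge(D, H). Edges now: 5
Op 7: add_edge(D, F). Edges now: 6
Op 8: add_edge(H, E). Edges now: 7
Op 9: add_edge(G, B). Edges now: 8
Compute levels (Kahn BFS):
  sources (in-degree 0): A, D, G
  process A: level=0
    A->C: in-degree(C)=1, level(C)>=1
  process D: level=0
    D->F: in-degree(F)=1, level(F)>=1
    D->H: in-degree(H)=0, level(H)=1, enqueue
  process G: level=0
    G->B: in-degree(B)=1, level(B)>=1
  process H: level=1
    H->B: in-degree(B)=0, level(B)=2, enqueue
    H->C: in-degree(C)=0, level(C)=2, enqueue
    H->E: in-degree(E)=0, level(E)=2, enqueue
    H->F: in-degree(F)=0, level(F)=2, enqueue
  process B: level=2
  process C: level=2
  process E: level=2
  process F: level=2
All levels: A:0, B:2, C:2, D:0, E:2, F:2, G:0, H:1
max level = 2

Answer: 2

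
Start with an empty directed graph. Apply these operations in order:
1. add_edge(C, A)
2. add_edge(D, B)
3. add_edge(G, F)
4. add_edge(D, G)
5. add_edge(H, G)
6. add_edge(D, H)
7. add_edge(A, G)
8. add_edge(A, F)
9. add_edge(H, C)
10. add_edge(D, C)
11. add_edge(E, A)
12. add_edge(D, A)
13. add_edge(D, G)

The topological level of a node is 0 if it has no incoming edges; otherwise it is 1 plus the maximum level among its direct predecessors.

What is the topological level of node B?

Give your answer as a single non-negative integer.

Answer: 1

Derivation:
Op 1: add_edge(C, A). Edges now: 1
Op 2: add_edge(D, B). Edges now: 2
Op 3: add_edge(G, F). Edges now: 3
Op 4: add_edge(D, G). Edges now: 4
Op 5: add_edge(H, G). Edges now: 5
Op 6: add_edge(D, H). Edges now: 6
Op 7: add_edge(A, G). Edges now: 7
Op 8: add_edge(A, F). Edges now: 8
Op 9: add_edge(H, C). Edges now: 9
Op 10: add_edge(D, C). Edges now: 10
Op 11: add_edge(E, A). Edges now: 11
Op 12: add_edge(D, A). Edges now: 12
Op 13: add_edge(D, G) (duplicate, no change). Edges now: 12
Compute levels (Kahn BFS):
  sources (in-degree 0): D, E
  process D: level=0
    D->A: in-degree(A)=2, level(A)>=1
    D->B: in-degree(B)=0, level(B)=1, enqueue
    D->C: in-degree(C)=1, level(C)>=1
    D->G: in-degree(G)=2, level(G)>=1
    D->H: in-degree(H)=0, level(H)=1, enqueue
  process E: level=0
    E->A: in-degree(A)=1, level(A)>=1
  process B: level=1
  process H: level=1
    H->C: in-degree(C)=0, level(C)=2, enqueue
    H->G: in-degree(G)=1, level(G)>=2
  process C: level=2
    C->A: in-degree(A)=0, level(A)=3, enqueue
  process A: level=3
    A->F: in-degree(F)=1, level(F)>=4
    A->G: in-degree(G)=0, level(G)=4, enqueue
  process G: level=4
    G->F: in-degree(F)=0, level(F)=5, enqueue
  process F: level=5
All levels: A:3, B:1, C:2, D:0, E:0, F:5, G:4, H:1
level(B) = 1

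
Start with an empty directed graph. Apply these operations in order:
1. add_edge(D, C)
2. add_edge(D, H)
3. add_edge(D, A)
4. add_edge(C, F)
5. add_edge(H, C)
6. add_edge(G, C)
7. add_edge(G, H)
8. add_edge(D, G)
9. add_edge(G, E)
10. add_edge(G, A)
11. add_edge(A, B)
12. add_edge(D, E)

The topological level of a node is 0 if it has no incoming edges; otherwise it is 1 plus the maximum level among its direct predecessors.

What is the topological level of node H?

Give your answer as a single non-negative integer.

Answer: 2

Derivation:
Op 1: add_edge(D, C). Edges now: 1
Op 2: add_edge(D, H). Edges now: 2
Op 3: add_edge(D, A). Edges now: 3
Op 4: add_edge(C, F). Edges now: 4
Op 5: add_edge(H, C). Edges now: 5
Op 6: add_edge(G, C). Edges now: 6
Op 7: add_edge(G, H). Edges now: 7
Op 8: add_edge(D, G). Edges now: 8
Op 9: add_edge(G, E). Edges now: 9
Op 10: add_edge(G, A). Edges now: 10
Op 11: add_edge(A, B). Edges now: 11
Op 12: add_edge(D, E). Edges now: 12
Compute levels (Kahn BFS):
  sources (in-degree 0): D
  process D: level=0
    D->A: in-degree(A)=1, level(A)>=1
    D->C: in-degree(C)=2, level(C)>=1
    D->E: in-degree(E)=1, level(E)>=1
    D->G: in-degree(G)=0, level(G)=1, enqueue
    D->H: in-degree(H)=1, level(H)>=1
  process G: level=1
    G->A: in-degree(A)=0, level(A)=2, enqueue
    G->C: in-degree(C)=1, level(C)>=2
    G->E: in-degree(E)=0, level(E)=2, enqueue
    G->H: in-degree(H)=0, level(H)=2, enqueue
  process A: level=2
    A->B: in-degree(B)=0, level(B)=3, enqueue
  process E: level=2
  process H: level=2
    H->C: in-degree(C)=0, level(C)=3, enqueue
  process B: level=3
  process C: level=3
    C->F: in-degree(F)=0, level(F)=4, enqueue
  process F: level=4
All levels: A:2, B:3, C:3, D:0, E:2, F:4, G:1, H:2
level(H) = 2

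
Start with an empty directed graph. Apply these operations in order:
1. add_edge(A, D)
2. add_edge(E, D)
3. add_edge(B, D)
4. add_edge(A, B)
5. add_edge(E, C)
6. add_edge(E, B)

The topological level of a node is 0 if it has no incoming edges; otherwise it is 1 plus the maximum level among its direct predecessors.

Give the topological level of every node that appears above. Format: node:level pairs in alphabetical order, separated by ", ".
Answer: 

Answer: A:0, B:1, C:1, D:2, E:0

Derivation:
Op 1: add_edge(A, D). Edges now: 1
Op 2: add_edge(E, D). Edges now: 2
Op 3: add_edge(B, D). Edges now: 3
Op 4: add_edge(A, B). Edges now: 4
Op 5: add_edge(E, C). Edges now: 5
Op 6: add_edge(E, B). Edges now: 6
Compute levels (Kahn BFS):
  sources (in-degree 0): A, E
  process A: level=0
    A->B: in-degree(B)=1, level(B)>=1
    A->D: in-degree(D)=2, level(D)>=1
  process E: level=0
    E->B: in-degree(B)=0, level(B)=1, enqueue
    E->C: in-degree(C)=0, level(C)=1, enqueue
    E->D: in-degree(D)=1, level(D)>=1
  process B: level=1
    B->D: in-degree(D)=0, level(D)=2, enqueue
  process C: level=1
  process D: level=2
All levels: A:0, B:1, C:1, D:2, E:0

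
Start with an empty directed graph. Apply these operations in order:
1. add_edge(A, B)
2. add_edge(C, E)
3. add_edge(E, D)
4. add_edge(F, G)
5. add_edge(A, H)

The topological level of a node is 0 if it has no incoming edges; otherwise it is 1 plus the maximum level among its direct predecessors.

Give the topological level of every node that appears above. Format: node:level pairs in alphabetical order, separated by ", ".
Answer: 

Answer: A:0, B:1, C:0, D:2, E:1, F:0, G:1, H:1

Derivation:
Op 1: add_edge(A, B). Edges now: 1
Op 2: add_edge(C, E). Edges now: 2
Op 3: add_edge(E, D). Edges now: 3
Op 4: add_edge(F, G). Edges now: 4
Op 5: add_edge(A, H). Edges now: 5
Compute levels (Kahn BFS):
  sources (in-degree 0): A, C, F
  process A: level=0
    A->B: in-degree(B)=0, level(B)=1, enqueue
    A->H: in-degree(H)=0, level(H)=1, enqueue
  process C: level=0
    C->E: in-degree(E)=0, level(E)=1, enqueue
  process F: level=0
    F->G: in-degree(G)=0, level(G)=1, enqueue
  process B: level=1
  process H: level=1
  process E: level=1
    E->D: in-degree(D)=0, level(D)=2, enqueue
  process G: level=1
  process D: level=2
All levels: A:0, B:1, C:0, D:2, E:1, F:0, G:1, H:1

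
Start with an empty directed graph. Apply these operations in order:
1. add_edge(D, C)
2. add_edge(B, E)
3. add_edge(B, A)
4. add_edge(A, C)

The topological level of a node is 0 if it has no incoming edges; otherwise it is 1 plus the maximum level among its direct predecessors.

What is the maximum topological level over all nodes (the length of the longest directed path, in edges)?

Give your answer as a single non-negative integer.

Answer: 2

Derivation:
Op 1: add_edge(D, C). Edges now: 1
Op 2: add_edge(B, E). Edges now: 2
Op 3: add_edge(B, A). Edges now: 3
Op 4: add_edge(A, C). Edges now: 4
Compute levels (Kahn BFS):
  sources (in-degree 0): B, D
  process B: level=0
    B->A: in-degree(A)=0, level(A)=1, enqueue
    B->E: in-degree(E)=0, level(E)=1, enqueue
  process D: level=0
    D->C: in-degree(C)=1, level(C)>=1
  process A: level=1
    A->C: in-degree(C)=0, level(C)=2, enqueue
  process E: level=1
  process C: level=2
All levels: A:1, B:0, C:2, D:0, E:1
max level = 2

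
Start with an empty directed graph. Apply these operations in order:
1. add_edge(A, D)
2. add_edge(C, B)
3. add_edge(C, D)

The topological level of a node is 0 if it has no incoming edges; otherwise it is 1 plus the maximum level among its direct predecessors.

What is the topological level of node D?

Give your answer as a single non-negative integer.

Op 1: add_edge(A, D). Edges now: 1
Op 2: add_edge(C, B). Edges now: 2
Op 3: add_edge(C, D). Edges now: 3
Compute levels (Kahn BFS):
  sources (in-degree 0): A, C
  process A: level=0
    A->D: in-degree(D)=1, level(D)>=1
  process C: level=0
    C->B: in-degree(B)=0, level(B)=1, enqueue
    C->D: in-degree(D)=0, level(D)=1, enqueue
  process B: level=1
  process D: level=1
All levels: A:0, B:1, C:0, D:1
level(D) = 1

Answer: 1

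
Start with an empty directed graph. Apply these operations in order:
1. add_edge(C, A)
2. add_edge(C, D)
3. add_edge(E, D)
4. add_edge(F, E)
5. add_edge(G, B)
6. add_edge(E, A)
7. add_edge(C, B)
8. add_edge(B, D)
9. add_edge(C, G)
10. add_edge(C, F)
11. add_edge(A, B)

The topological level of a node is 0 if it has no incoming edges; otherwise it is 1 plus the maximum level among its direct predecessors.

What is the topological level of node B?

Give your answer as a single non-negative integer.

Op 1: add_edge(C, A). Edges now: 1
Op 2: add_edge(C, D). Edges now: 2
Op 3: add_edge(E, D). Edges now: 3
Op 4: add_edge(F, E). Edges now: 4
Op 5: add_edge(G, B). Edges now: 5
Op 6: add_edge(E, A). Edges now: 6
Op 7: add_edge(C, B). Edges now: 7
Op 8: add_edge(B, D). Edges now: 8
Op 9: add_edge(C, G). Edges now: 9
Op 10: add_edge(C, F). Edges now: 10
Op 11: add_edge(A, B). Edges now: 11
Compute levels (Kahn BFS):
  sources (in-degree 0): C
  process C: level=0
    C->A: in-degree(A)=1, level(A)>=1
    C->B: in-degree(B)=2, level(B)>=1
    C->D: in-degree(D)=2, level(D)>=1
    C->F: in-degree(F)=0, level(F)=1, enqueue
    C->G: in-degree(G)=0, level(G)=1, enqueue
  process F: level=1
    F->E: in-degree(E)=0, level(E)=2, enqueue
  process G: level=1
    G->B: in-degree(B)=1, level(B)>=2
  process E: level=2
    E->A: in-degree(A)=0, level(A)=3, enqueue
    E->D: in-degree(D)=1, level(D)>=3
  process A: level=3
    A->B: in-degree(B)=0, level(B)=4, enqueue
  process B: level=4
    B->D: in-degree(D)=0, level(D)=5, enqueue
  process D: level=5
All levels: A:3, B:4, C:0, D:5, E:2, F:1, G:1
level(B) = 4

Answer: 4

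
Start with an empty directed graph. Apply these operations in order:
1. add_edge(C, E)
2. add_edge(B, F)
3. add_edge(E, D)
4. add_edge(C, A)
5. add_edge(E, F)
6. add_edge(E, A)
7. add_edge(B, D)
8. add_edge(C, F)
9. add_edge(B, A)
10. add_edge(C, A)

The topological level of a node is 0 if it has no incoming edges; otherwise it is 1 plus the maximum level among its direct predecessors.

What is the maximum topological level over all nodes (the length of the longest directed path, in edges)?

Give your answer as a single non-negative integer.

Op 1: add_edge(C, E). Edges now: 1
Op 2: add_edge(B, F). Edges now: 2
Op 3: add_edge(E, D). Edges now: 3
Op 4: add_edge(C, A). Edges now: 4
Op 5: add_edge(E, F). Edges now: 5
Op 6: add_edge(E, A). Edges now: 6
Op 7: add_edge(B, D). Edges now: 7
Op 8: add_edge(C, F). Edges now: 8
Op 9: add_edge(B, A). Edges now: 9
Op 10: add_edge(C, A) (duplicate, no change). Edges now: 9
Compute levels (Kahn BFS):
  sources (in-degree 0): B, C
  process B: level=0
    B->A: in-degree(A)=2, level(A)>=1
    B->D: in-degree(D)=1, level(D)>=1
    B->F: in-degree(F)=2, level(F)>=1
  process C: level=0
    C->A: in-degree(A)=1, level(A)>=1
    C->E: in-degree(E)=0, level(E)=1, enqueue
    C->F: in-degree(F)=1, level(F)>=1
  process E: level=1
    E->A: in-degree(A)=0, level(A)=2, enqueue
    E->D: in-degree(D)=0, level(D)=2, enqueue
    E->F: in-degree(F)=0, level(F)=2, enqueue
  process A: level=2
  process D: level=2
  process F: level=2
All levels: A:2, B:0, C:0, D:2, E:1, F:2
max level = 2

Answer: 2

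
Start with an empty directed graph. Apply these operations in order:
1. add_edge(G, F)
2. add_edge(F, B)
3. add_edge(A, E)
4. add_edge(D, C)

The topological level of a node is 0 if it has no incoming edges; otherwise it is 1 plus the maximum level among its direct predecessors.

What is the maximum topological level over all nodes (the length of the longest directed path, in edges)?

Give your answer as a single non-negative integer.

Op 1: add_edge(G, F). Edges now: 1
Op 2: add_edge(F, B). Edges now: 2
Op 3: add_edge(A, E). Edges now: 3
Op 4: add_edge(D, C). Edges now: 4
Compute levels (Kahn BFS):
  sources (in-degree 0): A, D, G
  process A: level=0
    A->E: in-degree(E)=0, level(E)=1, enqueue
  process D: level=0
    D->C: in-degree(C)=0, level(C)=1, enqueue
  process G: level=0
    G->F: in-degree(F)=0, level(F)=1, enqueue
  process E: level=1
  process C: level=1
  process F: level=1
    F->B: in-degree(B)=0, level(B)=2, enqueue
  process B: level=2
All levels: A:0, B:2, C:1, D:0, E:1, F:1, G:0
max level = 2

Answer: 2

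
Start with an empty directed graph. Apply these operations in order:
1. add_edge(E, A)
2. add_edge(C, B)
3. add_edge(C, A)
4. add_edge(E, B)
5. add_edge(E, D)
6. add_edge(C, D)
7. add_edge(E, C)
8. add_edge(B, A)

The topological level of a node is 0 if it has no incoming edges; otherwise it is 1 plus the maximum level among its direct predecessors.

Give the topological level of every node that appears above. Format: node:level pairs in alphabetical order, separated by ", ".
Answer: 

Answer: A:3, B:2, C:1, D:2, E:0

Derivation:
Op 1: add_edge(E, A). Edges now: 1
Op 2: add_edge(C, B). Edges now: 2
Op 3: add_edge(C, A). Edges now: 3
Op 4: add_edge(E, B). Edges now: 4
Op 5: add_edge(E, D). Edges now: 5
Op 6: add_edge(C, D). Edges now: 6
Op 7: add_edge(E, C). Edges now: 7
Op 8: add_edge(B, A). Edges now: 8
Compute levels (Kahn BFS):
  sources (in-degree 0): E
  process E: level=0
    E->A: in-degree(A)=2, level(A)>=1
    E->B: in-degree(B)=1, level(B)>=1
    E->C: in-degree(C)=0, level(C)=1, enqueue
    E->D: in-degree(D)=1, level(D)>=1
  process C: level=1
    C->A: in-degree(A)=1, level(A)>=2
    C->B: in-degree(B)=0, level(B)=2, enqueue
    C->D: in-degree(D)=0, level(D)=2, enqueue
  process B: level=2
    B->A: in-degree(A)=0, level(A)=3, enqueue
  process D: level=2
  process A: level=3
All levels: A:3, B:2, C:1, D:2, E:0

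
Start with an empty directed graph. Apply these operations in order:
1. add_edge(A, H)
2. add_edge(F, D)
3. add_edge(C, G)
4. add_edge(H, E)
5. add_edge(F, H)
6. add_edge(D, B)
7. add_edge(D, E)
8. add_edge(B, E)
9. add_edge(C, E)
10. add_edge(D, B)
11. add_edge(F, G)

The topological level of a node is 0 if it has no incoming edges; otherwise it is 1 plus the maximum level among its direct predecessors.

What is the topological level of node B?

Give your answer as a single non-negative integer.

Answer: 2

Derivation:
Op 1: add_edge(A, H). Edges now: 1
Op 2: add_edge(F, D). Edges now: 2
Op 3: add_edge(C, G). Edges now: 3
Op 4: add_edge(H, E). Edges now: 4
Op 5: add_edge(F, H). Edges now: 5
Op 6: add_edge(D, B). Edges now: 6
Op 7: add_edge(D, E). Edges now: 7
Op 8: add_edge(B, E). Edges now: 8
Op 9: add_edge(C, E). Edges now: 9
Op 10: add_edge(D, B) (duplicate, no change). Edges now: 9
Op 11: add_edge(F, G). Edges now: 10
Compute levels (Kahn BFS):
  sources (in-degree 0): A, C, F
  process A: level=0
    A->H: in-degree(H)=1, level(H)>=1
  process C: level=0
    C->E: in-degree(E)=3, level(E)>=1
    C->G: in-degree(G)=1, level(G)>=1
  process F: level=0
    F->D: in-degree(D)=0, level(D)=1, enqueue
    F->G: in-degree(G)=0, level(G)=1, enqueue
    F->H: in-degree(H)=0, level(H)=1, enqueue
  process D: level=1
    D->B: in-degree(B)=0, level(B)=2, enqueue
    D->E: in-degree(E)=2, level(E)>=2
  process G: level=1
  process H: level=1
    H->E: in-degree(E)=1, level(E)>=2
  process B: level=2
    B->E: in-degree(E)=0, level(E)=3, enqueue
  process E: level=3
All levels: A:0, B:2, C:0, D:1, E:3, F:0, G:1, H:1
level(B) = 2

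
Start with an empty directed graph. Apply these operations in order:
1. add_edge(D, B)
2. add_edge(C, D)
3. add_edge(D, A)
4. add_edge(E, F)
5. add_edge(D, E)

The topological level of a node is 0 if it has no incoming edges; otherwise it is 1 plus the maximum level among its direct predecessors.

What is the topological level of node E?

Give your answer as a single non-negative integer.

Answer: 2

Derivation:
Op 1: add_edge(D, B). Edges now: 1
Op 2: add_edge(C, D). Edges now: 2
Op 3: add_edge(D, A). Edges now: 3
Op 4: add_edge(E, F). Edges now: 4
Op 5: add_edge(D, E). Edges now: 5
Compute levels (Kahn BFS):
  sources (in-degree 0): C
  process C: level=0
    C->D: in-degree(D)=0, level(D)=1, enqueue
  process D: level=1
    D->A: in-degree(A)=0, level(A)=2, enqueue
    D->B: in-degree(B)=0, level(B)=2, enqueue
    D->E: in-degree(E)=0, level(E)=2, enqueue
  process A: level=2
  process B: level=2
  process E: level=2
    E->F: in-degree(F)=0, level(F)=3, enqueue
  process F: level=3
All levels: A:2, B:2, C:0, D:1, E:2, F:3
level(E) = 2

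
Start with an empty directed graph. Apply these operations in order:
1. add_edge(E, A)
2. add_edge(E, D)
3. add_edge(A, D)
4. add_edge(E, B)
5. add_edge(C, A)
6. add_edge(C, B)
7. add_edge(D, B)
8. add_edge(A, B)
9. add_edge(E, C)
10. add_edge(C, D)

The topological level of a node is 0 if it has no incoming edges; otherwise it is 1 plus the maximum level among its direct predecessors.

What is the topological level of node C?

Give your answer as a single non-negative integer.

Answer: 1

Derivation:
Op 1: add_edge(E, A). Edges now: 1
Op 2: add_edge(E, D). Edges now: 2
Op 3: add_edge(A, D). Edges now: 3
Op 4: add_edge(E, B). Edges now: 4
Op 5: add_edge(C, A). Edges now: 5
Op 6: add_edge(C, B). Edges now: 6
Op 7: add_edge(D, B). Edges now: 7
Op 8: add_edge(A, B). Edges now: 8
Op 9: add_edge(E, C). Edges now: 9
Op 10: add_edge(C, D). Edges now: 10
Compute levels (Kahn BFS):
  sources (in-degree 0): E
  process E: level=0
    E->A: in-degree(A)=1, level(A)>=1
    E->B: in-degree(B)=3, level(B)>=1
    E->C: in-degree(C)=0, level(C)=1, enqueue
    E->D: in-degree(D)=2, level(D)>=1
  process C: level=1
    C->A: in-degree(A)=0, level(A)=2, enqueue
    C->B: in-degree(B)=2, level(B)>=2
    C->D: in-degree(D)=1, level(D)>=2
  process A: level=2
    A->B: in-degree(B)=1, level(B)>=3
    A->D: in-degree(D)=0, level(D)=3, enqueue
  process D: level=3
    D->B: in-degree(B)=0, level(B)=4, enqueue
  process B: level=4
All levels: A:2, B:4, C:1, D:3, E:0
level(C) = 1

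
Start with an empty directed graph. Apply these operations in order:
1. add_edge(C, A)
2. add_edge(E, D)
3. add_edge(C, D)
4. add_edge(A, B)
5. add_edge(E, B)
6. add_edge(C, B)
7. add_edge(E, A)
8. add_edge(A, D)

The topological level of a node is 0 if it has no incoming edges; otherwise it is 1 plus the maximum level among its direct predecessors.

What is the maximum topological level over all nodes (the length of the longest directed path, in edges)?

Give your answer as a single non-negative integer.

Op 1: add_edge(C, A). Edges now: 1
Op 2: add_edge(E, D). Edges now: 2
Op 3: add_edge(C, D). Edges now: 3
Op 4: add_edge(A, B). Edges now: 4
Op 5: add_edge(E, B). Edges now: 5
Op 6: add_edge(C, B). Edges now: 6
Op 7: add_edge(E, A). Edges now: 7
Op 8: add_edge(A, D). Edges now: 8
Compute levels (Kahn BFS):
  sources (in-degree 0): C, E
  process C: level=0
    C->A: in-degree(A)=1, level(A)>=1
    C->B: in-degree(B)=2, level(B)>=1
    C->D: in-degree(D)=2, level(D)>=1
  process E: level=0
    E->A: in-degree(A)=0, level(A)=1, enqueue
    E->B: in-degree(B)=1, level(B)>=1
    E->D: in-degree(D)=1, level(D)>=1
  process A: level=1
    A->B: in-degree(B)=0, level(B)=2, enqueue
    A->D: in-degree(D)=0, level(D)=2, enqueue
  process B: level=2
  process D: level=2
All levels: A:1, B:2, C:0, D:2, E:0
max level = 2

Answer: 2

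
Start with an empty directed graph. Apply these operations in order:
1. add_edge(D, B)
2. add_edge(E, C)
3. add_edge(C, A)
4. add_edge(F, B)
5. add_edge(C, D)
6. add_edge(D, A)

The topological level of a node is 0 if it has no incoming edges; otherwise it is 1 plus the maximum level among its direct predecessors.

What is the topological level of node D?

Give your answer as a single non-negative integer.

Op 1: add_edge(D, B). Edges now: 1
Op 2: add_edge(E, C). Edges now: 2
Op 3: add_edge(C, A). Edges now: 3
Op 4: add_edge(F, B). Edges now: 4
Op 5: add_edge(C, D). Edges now: 5
Op 6: add_edge(D, A). Edges now: 6
Compute levels (Kahn BFS):
  sources (in-degree 0): E, F
  process E: level=0
    E->C: in-degree(C)=0, level(C)=1, enqueue
  process F: level=0
    F->B: in-degree(B)=1, level(B)>=1
  process C: level=1
    C->A: in-degree(A)=1, level(A)>=2
    C->D: in-degree(D)=0, level(D)=2, enqueue
  process D: level=2
    D->A: in-degree(A)=0, level(A)=3, enqueue
    D->B: in-degree(B)=0, level(B)=3, enqueue
  process A: level=3
  process B: level=3
All levels: A:3, B:3, C:1, D:2, E:0, F:0
level(D) = 2

Answer: 2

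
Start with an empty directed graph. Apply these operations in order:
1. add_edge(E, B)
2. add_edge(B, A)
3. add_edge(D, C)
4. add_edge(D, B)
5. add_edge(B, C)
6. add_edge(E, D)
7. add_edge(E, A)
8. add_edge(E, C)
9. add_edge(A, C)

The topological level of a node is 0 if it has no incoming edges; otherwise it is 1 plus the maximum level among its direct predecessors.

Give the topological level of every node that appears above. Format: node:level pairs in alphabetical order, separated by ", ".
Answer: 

Op 1: add_edge(E, B). Edges now: 1
Op 2: add_edge(B, A). Edges now: 2
Op 3: add_edge(D, C). Edges now: 3
Op 4: add_edge(D, B). Edges now: 4
Op 5: add_edge(B, C). Edges now: 5
Op 6: add_edge(E, D). Edges now: 6
Op 7: add_edge(E, A). Edges now: 7
Op 8: add_edge(E, C). Edges now: 8
Op 9: add_edge(A, C). Edges now: 9
Compute levels (Kahn BFS):
  sources (in-degree 0): E
  process E: level=0
    E->A: in-degree(A)=1, level(A)>=1
    E->B: in-degree(B)=1, level(B)>=1
    E->C: in-degree(C)=3, level(C)>=1
    E->D: in-degree(D)=0, level(D)=1, enqueue
  process D: level=1
    D->B: in-degree(B)=0, level(B)=2, enqueue
    D->C: in-degree(C)=2, level(C)>=2
  process B: level=2
    B->A: in-degree(A)=0, level(A)=3, enqueue
    B->C: in-degree(C)=1, level(C)>=3
  process A: level=3
    A->C: in-degree(C)=0, level(C)=4, enqueue
  process C: level=4
All levels: A:3, B:2, C:4, D:1, E:0

Answer: A:3, B:2, C:4, D:1, E:0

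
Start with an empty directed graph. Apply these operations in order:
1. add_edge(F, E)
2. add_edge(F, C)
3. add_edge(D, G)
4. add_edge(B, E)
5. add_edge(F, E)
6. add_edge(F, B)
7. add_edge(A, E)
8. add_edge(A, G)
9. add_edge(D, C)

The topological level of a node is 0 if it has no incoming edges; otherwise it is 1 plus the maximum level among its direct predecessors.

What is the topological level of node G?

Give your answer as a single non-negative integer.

Op 1: add_edge(F, E). Edges now: 1
Op 2: add_edge(F, C). Edges now: 2
Op 3: add_edge(D, G). Edges now: 3
Op 4: add_edge(B, E). Edges now: 4
Op 5: add_edge(F, E) (duplicate, no change). Edges now: 4
Op 6: add_edge(F, B). Edges now: 5
Op 7: add_edge(A, E). Edges now: 6
Op 8: add_edge(A, G). Edges now: 7
Op 9: add_edge(D, C). Edges now: 8
Compute levels (Kahn BFS):
  sources (in-degree 0): A, D, F
  process A: level=0
    A->E: in-degree(E)=2, level(E)>=1
    A->G: in-degree(G)=1, level(G)>=1
  process D: level=0
    D->C: in-degree(C)=1, level(C)>=1
    D->G: in-degree(G)=0, level(G)=1, enqueue
  process F: level=0
    F->B: in-degree(B)=0, level(B)=1, enqueue
    F->C: in-degree(C)=0, level(C)=1, enqueue
    F->E: in-degree(E)=1, level(E)>=1
  process G: level=1
  process B: level=1
    B->E: in-degree(E)=0, level(E)=2, enqueue
  process C: level=1
  process E: level=2
All levels: A:0, B:1, C:1, D:0, E:2, F:0, G:1
level(G) = 1

Answer: 1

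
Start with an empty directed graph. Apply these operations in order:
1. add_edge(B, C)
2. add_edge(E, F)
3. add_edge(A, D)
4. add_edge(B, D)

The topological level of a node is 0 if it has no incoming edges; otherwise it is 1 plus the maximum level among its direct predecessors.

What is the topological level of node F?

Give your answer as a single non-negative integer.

Op 1: add_edge(B, C). Edges now: 1
Op 2: add_edge(E, F). Edges now: 2
Op 3: add_edge(A, D). Edges now: 3
Op 4: add_edge(B, D). Edges now: 4
Compute levels (Kahn BFS):
  sources (in-degree 0): A, B, E
  process A: level=0
    A->D: in-degree(D)=1, level(D)>=1
  process B: level=0
    B->C: in-degree(C)=0, level(C)=1, enqueue
    B->D: in-degree(D)=0, level(D)=1, enqueue
  process E: level=0
    E->F: in-degree(F)=0, level(F)=1, enqueue
  process C: level=1
  process D: level=1
  process F: level=1
All levels: A:0, B:0, C:1, D:1, E:0, F:1
level(F) = 1

Answer: 1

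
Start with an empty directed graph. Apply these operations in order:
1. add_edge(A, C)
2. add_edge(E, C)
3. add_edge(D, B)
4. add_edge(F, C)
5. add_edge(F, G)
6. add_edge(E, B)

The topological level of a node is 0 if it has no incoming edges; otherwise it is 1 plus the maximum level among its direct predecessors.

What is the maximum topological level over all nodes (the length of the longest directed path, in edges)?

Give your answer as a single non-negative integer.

Answer: 1

Derivation:
Op 1: add_edge(A, C). Edges now: 1
Op 2: add_edge(E, C). Edges now: 2
Op 3: add_edge(D, B). Edges now: 3
Op 4: add_edge(F, C). Edges now: 4
Op 5: add_edge(F, G). Edges now: 5
Op 6: add_edge(E, B). Edges now: 6
Compute levels (Kahn BFS):
  sources (in-degree 0): A, D, E, F
  process A: level=0
    A->C: in-degree(C)=2, level(C)>=1
  process D: level=0
    D->B: in-degree(B)=1, level(B)>=1
  process E: level=0
    E->B: in-degree(B)=0, level(B)=1, enqueue
    E->C: in-degree(C)=1, level(C)>=1
  process F: level=0
    F->C: in-degree(C)=0, level(C)=1, enqueue
    F->G: in-degree(G)=0, level(G)=1, enqueue
  process B: level=1
  process C: level=1
  process G: level=1
All levels: A:0, B:1, C:1, D:0, E:0, F:0, G:1
max level = 1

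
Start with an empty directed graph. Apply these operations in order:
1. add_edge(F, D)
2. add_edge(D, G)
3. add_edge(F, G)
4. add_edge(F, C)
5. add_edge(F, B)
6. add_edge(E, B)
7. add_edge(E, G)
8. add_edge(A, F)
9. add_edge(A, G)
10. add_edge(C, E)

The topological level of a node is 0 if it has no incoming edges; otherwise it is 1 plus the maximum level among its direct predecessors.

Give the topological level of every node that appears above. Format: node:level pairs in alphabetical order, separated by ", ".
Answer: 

Op 1: add_edge(F, D). Edges now: 1
Op 2: add_edge(D, G). Edges now: 2
Op 3: add_edge(F, G). Edges now: 3
Op 4: add_edge(F, C). Edges now: 4
Op 5: add_edge(F, B). Edges now: 5
Op 6: add_edge(E, B). Edges now: 6
Op 7: add_edge(E, G). Edges now: 7
Op 8: add_edge(A, F). Edges now: 8
Op 9: add_edge(A, G). Edges now: 9
Op 10: add_edge(C, E). Edges now: 10
Compute levels (Kahn BFS):
  sources (in-degree 0): A
  process A: level=0
    A->F: in-degree(F)=0, level(F)=1, enqueue
    A->G: in-degree(G)=3, level(G)>=1
  process F: level=1
    F->B: in-degree(B)=1, level(B)>=2
    F->C: in-degree(C)=0, level(C)=2, enqueue
    F->D: in-degree(D)=0, level(D)=2, enqueue
    F->G: in-degree(G)=2, level(G)>=2
  process C: level=2
    C->E: in-degree(E)=0, level(E)=3, enqueue
  process D: level=2
    D->G: in-degree(G)=1, level(G)>=3
  process E: level=3
    E->B: in-degree(B)=0, level(B)=4, enqueue
    E->G: in-degree(G)=0, level(G)=4, enqueue
  process B: level=4
  process G: level=4
All levels: A:0, B:4, C:2, D:2, E:3, F:1, G:4

Answer: A:0, B:4, C:2, D:2, E:3, F:1, G:4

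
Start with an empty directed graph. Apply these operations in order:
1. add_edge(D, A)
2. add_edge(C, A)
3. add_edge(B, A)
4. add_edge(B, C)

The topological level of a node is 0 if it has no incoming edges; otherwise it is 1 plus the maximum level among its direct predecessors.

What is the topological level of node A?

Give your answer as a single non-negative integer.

Answer: 2

Derivation:
Op 1: add_edge(D, A). Edges now: 1
Op 2: add_edge(C, A). Edges now: 2
Op 3: add_edge(B, A). Edges now: 3
Op 4: add_edge(B, C). Edges now: 4
Compute levels (Kahn BFS):
  sources (in-degree 0): B, D
  process B: level=0
    B->A: in-degree(A)=2, level(A)>=1
    B->C: in-degree(C)=0, level(C)=1, enqueue
  process D: level=0
    D->A: in-degree(A)=1, level(A)>=1
  process C: level=1
    C->A: in-degree(A)=0, level(A)=2, enqueue
  process A: level=2
All levels: A:2, B:0, C:1, D:0
level(A) = 2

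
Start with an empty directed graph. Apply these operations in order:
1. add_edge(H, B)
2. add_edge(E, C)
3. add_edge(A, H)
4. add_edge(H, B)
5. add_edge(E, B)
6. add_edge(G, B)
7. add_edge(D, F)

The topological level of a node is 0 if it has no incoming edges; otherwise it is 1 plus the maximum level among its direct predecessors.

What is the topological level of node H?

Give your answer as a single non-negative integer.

Answer: 1

Derivation:
Op 1: add_edge(H, B). Edges now: 1
Op 2: add_edge(E, C). Edges now: 2
Op 3: add_edge(A, H). Edges now: 3
Op 4: add_edge(H, B) (duplicate, no change). Edges now: 3
Op 5: add_edge(E, B). Edges now: 4
Op 6: add_edge(G, B). Edges now: 5
Op 7: add_edge(D, F). Edges now: 6
Compute levels (Kahn BFS):
  sources (in-degree 0): A, D, E, G
  process A: level=0
    A->H: in-degree(H)=0, level(H)=1, enqueue
  process D: level=0
    D->F: in-degree(F)=0, level(F)=1, enqueue
  process E: level=0
    E->B: in-degree(B)=2, level(B)>=1
    E->C: in-degree(C)=0, level(C)=1, enqueue
  process G: level=0
    G->B: in-degree(B)=1, level(B)>=1
  process H: level=1
    H->B: in-degree(B)=0, level(B)=2, enqueue
  process F: level=1
  process C: level=1
  process B: level=2
All levels: A:0, B:2, C:1, D:0, E:0, F:1, G:0, H:1
level(H) = 1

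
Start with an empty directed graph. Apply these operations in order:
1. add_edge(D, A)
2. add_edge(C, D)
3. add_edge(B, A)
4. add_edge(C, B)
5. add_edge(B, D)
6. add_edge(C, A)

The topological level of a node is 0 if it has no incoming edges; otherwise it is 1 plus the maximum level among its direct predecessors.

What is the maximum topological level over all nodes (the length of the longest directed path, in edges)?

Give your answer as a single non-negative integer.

Op 1: add_edge(D, A). Edges now: 1
Op 2: add_edge(C, D). Edges now: 2
Op 3: add_edge(B, A). Edges now: 3
Op 4: add_edge(C, B). Edges now: 4
Op 5: add_edge(B, D). Edges now: 5
Op 6: add_edge(C, A). Edges now: 6
Compute levels (Kahn BFS):
  sources (in-degree 0): C
  process C: level=0
    C->A: in-degree(A)=2, level(A)>=1
    C->B: in-degree(B)=0, level(B)=1, enqueue
    C->D: in-degree(D)=1, level(D)>=1
  process B: level=1
    B->A: in-degree(A)=1, level(A)>=2
    B->D: in-degree(D)=0, level(D)=2, enqueue
  process D: level=2
    D->A: in-degree(A)=0, level(A)=3, enqueue
  process A: level=3
All levels: A:3, B:1, C:0, D:2
max level = 3

Answer: 3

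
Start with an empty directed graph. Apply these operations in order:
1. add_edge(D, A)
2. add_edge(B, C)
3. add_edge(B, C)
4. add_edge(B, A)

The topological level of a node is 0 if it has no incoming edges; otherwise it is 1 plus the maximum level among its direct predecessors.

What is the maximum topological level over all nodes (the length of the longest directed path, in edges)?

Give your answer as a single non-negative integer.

Answer: 1

Derivation:
Op 1: add_edge(D, A). Edges now: 1
Op 2: add_edge(B, C). Edges now: 2
Op 3: add_edge(B, C) (duplicate, no change). Edges now: 2
Op 4: add_edge(B, A). Edges now: 3
Compute levels (Kahn BFS):
  sources (in-degree 0): B, D
  process B: level=0
    B->A: in-degree(A)=1, level(A)>=1
    B->C: in-degree(C)=0, level(C)=1, enqueue
  process D: level=0
    D->A: in-degree(A)=0, level(A)=1, enqueue
  process C: level=1
  process A: level=1
All levels: A:1, B:0, C:1, D:0
max level = 1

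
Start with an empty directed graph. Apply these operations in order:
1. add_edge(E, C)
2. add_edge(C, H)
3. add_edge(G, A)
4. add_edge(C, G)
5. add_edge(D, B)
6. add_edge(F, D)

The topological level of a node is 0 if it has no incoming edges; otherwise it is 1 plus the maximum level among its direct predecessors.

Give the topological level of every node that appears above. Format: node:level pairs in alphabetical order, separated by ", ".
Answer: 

Op 1: add_edge(E, C). Edges now: 1
Op 2: add_edge(C, H). Edges now: 2
Op 3: add_edge(G, A). Edges now: 3
Op 4: add_edge(C, G). Edges now: 4
Op 5: add_edge(D, B). Edges now: 5
Op 6: add_edge(F, D). Edges now: 6
Compute levels (Kahn BFS):
  sources (in-degree 0): E, F
  process E: level=0
    E->C: in-degree(C)=0, level(C)=1, enqueue
  process F: level=0
    F->D: in-degree(D)=0, level(D)=1, enqueue
  process C: level=1
    C->G: in-degree(G)=0, level(G)=2, enqueue
    C->H: in-degree(H)=0, level(H)=2, enqueue
  process D: level=1
    D->B: in-degree(B)=0, level(B)=2, enqueue
  process G: level=2
    G->A: in-degree(A)=0, level(A)=3, enqueue
  process H: level=2
  process B: level=2
  process A: level=3
All levels: A:3, B:2, C:1, D:1, E:0, F:0, G:2, H:2

Answer: A:3, B:2, C:1, D:1, E:0, F:0, G:2, H:2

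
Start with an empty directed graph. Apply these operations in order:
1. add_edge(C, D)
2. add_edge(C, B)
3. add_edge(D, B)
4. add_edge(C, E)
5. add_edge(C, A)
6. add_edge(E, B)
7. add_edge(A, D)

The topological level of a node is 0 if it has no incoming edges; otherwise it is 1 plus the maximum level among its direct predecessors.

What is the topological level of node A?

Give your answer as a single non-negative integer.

Answer: 1

Derivation:
Op 1: add_edge(C, D). Edges now: 1
Op 2: add_edge(C, B). Edges now: 2
Op 3: add_edge(D, B). Edges now: 3
Op 4: add_edge(C, E). Edges now: 4
Op 5: add_edge(C, A). Edges now: 5
Op 6: add_edge(E, B). Edges now: 6
Op 7: add_edge(A, D). Edges now: 7
Compute levels (Kahn BFS):
  sources (in-degree 0): C
  process C: level=0
    C->A: in-degree(A)=0, level(A)=1, enqueue
    C->B: in-degree(B)=2, level(B)>=1
    C->D: in-degree(D)=1, level(D)>=1
    C->E: in-degree(E)=0, level(E)=1, enqueue
  process A: level=1
    A->D: in-degree(D)=0, level(D)=2, enqueue
  process E: level=1
    E->B: in-degree(B)=1, level(B)>=2
  process D: level=2
    D->B: in-degree(B)=0, level(B)=3, enqueue
  process B: level=3
All levels: A:1, B:3, C:0, D:2, E:1
level(A) = 1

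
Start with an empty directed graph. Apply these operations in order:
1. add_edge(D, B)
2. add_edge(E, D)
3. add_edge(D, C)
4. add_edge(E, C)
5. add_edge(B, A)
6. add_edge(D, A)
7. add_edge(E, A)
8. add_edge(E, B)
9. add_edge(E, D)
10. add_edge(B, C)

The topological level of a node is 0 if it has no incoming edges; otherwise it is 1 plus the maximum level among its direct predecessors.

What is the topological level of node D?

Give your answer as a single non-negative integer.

Op 1: add_edge(D, B). Edges now: 1
Op 2: add_edge(E, D). Edges now: 2
Op 3: add_edge(D, C). Edges now: 3
Op 4: add_edge(E, C). Edges now: 4
Op 5: add_edge(B, A). Edges now: 5
Op 6: add_edge(D, A). Edges now: 6
Op 7: add_edge(E, A). Edges now: 7
Op 8: add_edge(E, B). Edges now: 8
Op 9: add_edge(E, D) (duplicate, no change). Edges now: 8
Op 10: add_edge(B, C). Edges now: 9
Compute levels (Kahn BFS):
  sources (in-degree 0): E
  process E: level=0
    E->A: in-degree(A)=2, level(A)>=1
    E->B: in-degree(B)=1, level(B)>=1
    E->C: in-degree(C)=2, level(C)>=1
    E->D: in-degree(D)=0, level(D)=1, enqueue
  process D: level=1
    D->A: in-degree(A)=1, level(A)>=2
    D->B: in-degree(B)=0, level(B)=2, enqueue
    D->C: in-degree(C)=1, level(C)>=2
  process B: level=2
    B->A: in-degree(A)=0, level(A)=3, enqueue
    B->C: in-degree(C)=0, level(C)=3, enqueue
  process A: level=3
  process C: level=3
All levels: A:3, B:2, C:3, D:1, E:0
level(D) = 1

Answer: 1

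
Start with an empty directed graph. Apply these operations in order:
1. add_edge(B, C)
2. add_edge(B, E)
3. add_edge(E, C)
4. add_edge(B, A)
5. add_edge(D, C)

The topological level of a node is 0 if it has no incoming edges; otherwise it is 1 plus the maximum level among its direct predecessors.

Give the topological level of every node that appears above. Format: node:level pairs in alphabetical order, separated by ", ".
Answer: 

Answer: A:1, B:0, C:2, D:0, E:1

Derivation:
Op 1: add_edge(B, C). Edges now: 1
Op 2: add_edge(B, E). Edges now: 2
Op 3: add_edge(E, C). Edges now: 3
Op 4: add_edge(B, A). Edges now: 4
Op 5: add_edge(D, C). Edges now: 5
Compute levels (Kahn BFS):
  sources (in-degree 0): B, D
  process B: level=0
    B->A: in-degree(A)=0, level(A)=1, enqueue
    B->C: in-degree(C)=2, level(C)>=1
    B->E: in-degree(E)=0, level(E)=1, enqueue
  process D: level=0
    D->C: in-degree(C)=1, level(C)>=1
  process A: level=1
  process E: level=1
    E->C: in-degree(C)=0, level(C)=2, enqueue
  process C: level=2
All levels: A:1, B:0, C:2, D:0, E:1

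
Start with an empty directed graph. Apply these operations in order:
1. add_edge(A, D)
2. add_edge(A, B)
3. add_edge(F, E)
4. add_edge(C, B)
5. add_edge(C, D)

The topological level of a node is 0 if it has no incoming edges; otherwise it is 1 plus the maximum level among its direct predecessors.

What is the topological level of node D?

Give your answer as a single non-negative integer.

Answer: 1

Derivation:
Op 1: add_edge(A, D). Edges now: 1
Op 2: add_edge(A, B). Edges now: 2
Op 3: add_edge(F, E). Edges now: 3
Op 4: add_edge(C, B). Edges now: 4
Op 5: add_edge(C, D). Edges now: 5
Compute levels (Kahn BFS):
  sources (in-degree 0): A, C, F
  process A: level=0
    A->B: in-degree(B)=1, level(B)>=1
    A->D: in-degree(D)=1, level(D)>=1
  process C: level=0
    C->B: in-degree(B)=0, level(B)=1, enqueue
    C->D: in-degree(D)=0, level(D)=1, enqueue
  process F: level=0
    F->E: in-degree(E)=0, level(E)=1, enqueue
  process B: level=1
  process D: level=1
  process E: level=1
All levels: A:0, B:1, C:0, D:1, E:1, F:0
level(D) = 1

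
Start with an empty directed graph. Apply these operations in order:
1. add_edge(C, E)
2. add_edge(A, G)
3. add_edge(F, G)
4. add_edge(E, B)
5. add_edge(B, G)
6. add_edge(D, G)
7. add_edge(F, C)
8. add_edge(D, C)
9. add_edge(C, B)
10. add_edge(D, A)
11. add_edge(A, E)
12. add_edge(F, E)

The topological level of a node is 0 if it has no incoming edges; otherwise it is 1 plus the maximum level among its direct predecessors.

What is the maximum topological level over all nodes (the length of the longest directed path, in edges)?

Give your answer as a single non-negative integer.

Op 1: add_edge(C, E). Edges now: 1
Op 2: add_edge(A, G). Edges now: 2
Op 3: add_edge(F, G). Edges now: 3
Op 4: add_edge(E, B). Edges now: 4
Op 5: add_edge(B, G). Edges now: 5
Op 6: add_edge(D, G). Edges now: 6
Op 7: add_edge(F, C). Edges now: 7
Op 8: add_edge(D, C). Edges now: 8
Op 9: add_edge(C, B). Edges now: 9
Op 10: add_edge(D, A). Edges now: 10
Op 11: add_edge(A, E). Edges now: 11
Op 12: add_edge(F, E). Edges now: 12
Compute levels (Kahn BFS):
  sources (in-degree 0): D, F
  process D: level=0
    D->A: in-degree(A)=0, level(A)=1, enqueue
    D->C: in-degree(C)=1, level(C)>=1
    D->G: in-degree(G)=3, level(G)>=1
  process F: level=0
    F->C: in-degree(C)=0, level(C)=1, enqueue
    F->E: in-degree(E)=2, level(E)>=1
    F->G: in-degree(G)=2, level(G)>=1
  process A: level=1
    A->E: in-degree(E)=1, level(E)>=2
    A->G: in-degree(G)=1, level(G)>=2
  process C: level=1
    C->B: in-degree(B)=1, level(B)>=2
    C->E: in-degree(E)=0, level(E)=2, enqueue
  process E: level=2
    E->B: in-degree(B)=0, level(B)=3, enqueue
  process B: level=3
    B->G: in-degree(G)=0, level(G)=4, enqueue
  process G: level=4
All levels: A:1, B:3, C:1, D:0, E:2, F:0, G:4
max level = 4

Answer: 4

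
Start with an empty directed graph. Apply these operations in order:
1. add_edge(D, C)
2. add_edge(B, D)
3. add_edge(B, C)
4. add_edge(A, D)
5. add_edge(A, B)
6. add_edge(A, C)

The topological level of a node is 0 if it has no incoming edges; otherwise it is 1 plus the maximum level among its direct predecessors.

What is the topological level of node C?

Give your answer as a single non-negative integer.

Answer: 3

Derivation:
Op 1: add_edge(D, C). Edges now: 1
Op 2: add_edge(B, D). Edges now: 2
Op 3: add_edge(B, C). Edges now: 3
Op 4: add_edge(A, D). Edges now: 4
Op 5: add_edge(A, B). Edges now: 5
Op 6: add_edge(A, C). Edges now: 6
Compute levels (Kahn BFS):
  sources (in-degree 0): A
  process A: level=0
    A->B: in-degree(B)=0, level(B)=1, enqueue
    A->C: in-degree(C)=2, level(C)>=1
    A->D: in-degree(D)=1, level(D)>=1
  process B: level=1
    B->C: in-degree(C)=1, level(C)>=2
    B->D: in-degree(D)=0, level(D)=2, enqueue
  process D: level=2
    D->C: in-degree(C)=0, level(C)=3, enqueue
  process C: level=3
All levels: A:0, B:1, C:3, D:2
level(C) = 3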